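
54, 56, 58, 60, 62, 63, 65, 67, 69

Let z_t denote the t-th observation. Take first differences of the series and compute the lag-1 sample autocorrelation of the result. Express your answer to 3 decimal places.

First differences Δz: 2, 2, 2, 2, 1, 2, 2, 2
Mean of differences = 1.8750
Numerator Σ(Δz_t−Δz̄)(Δz_{t+1}−Δz̄) = -0.1406
Denominator Σ(Δz_t−Δz̄)² = 0.8750
r_1(Δz) = -0.1406 / 0.8750 = -0.161

-0.161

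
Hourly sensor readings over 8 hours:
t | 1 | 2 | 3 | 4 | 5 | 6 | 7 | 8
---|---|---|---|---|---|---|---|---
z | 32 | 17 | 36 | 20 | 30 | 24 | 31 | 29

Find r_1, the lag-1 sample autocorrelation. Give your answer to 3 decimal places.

Mean z̄ = (32 + 17 + 36 + 20 + 30 + 24 + 31 + 29)/8 = 27.3750
Numerator Σ_{t=1}^{7}(z_t−z̄)(z_{t+1}−z̄) = -235.6406
Denominator Σ(z_t−z̄)² = 291.8750
r_1 = -235.6406 / 291.8750 = -0.807

-0.807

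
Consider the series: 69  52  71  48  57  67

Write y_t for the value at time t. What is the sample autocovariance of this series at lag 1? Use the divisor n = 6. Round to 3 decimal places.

-44.907

Mean ȳ = (69 + 52 + 71 + 48 + 57 + 67)/6 = 60.6667
Σ_{t=1}^{5}(y_t−ȳ)(y_{t+1}−ȳ) = -269.4444
γ_1 = -269.4444 / 6 = -44.907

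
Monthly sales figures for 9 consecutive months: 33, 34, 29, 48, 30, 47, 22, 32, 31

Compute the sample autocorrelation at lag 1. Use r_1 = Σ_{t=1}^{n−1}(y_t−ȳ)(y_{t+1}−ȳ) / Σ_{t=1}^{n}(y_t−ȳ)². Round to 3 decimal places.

Mean ȳ = (33 + 34 + 29 + 48 + 30 + 47 + 22 + 32 + 31)/9 = 34.0000
Numerator Σ_{t=1}^{8}(y_t−ȳ)(y_{t+1}−ȳ) = -304.0000
Denominator Σ(y_t−ȳ)² = 564.0000
r_1 = -304.0000 / 564.0000 = -0.539

-0.539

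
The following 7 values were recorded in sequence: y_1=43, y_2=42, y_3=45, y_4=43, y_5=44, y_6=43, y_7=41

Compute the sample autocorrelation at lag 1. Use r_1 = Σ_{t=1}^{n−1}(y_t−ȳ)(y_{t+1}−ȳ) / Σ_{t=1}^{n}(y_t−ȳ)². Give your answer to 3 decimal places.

-0.200

Mean ȳ = (43 + 42 + 45 + 43 + 44 + 43 + 41)/7 = 43.0000
Deviations from mean: 0.0000, -1.0000, 2.0000, 0.0000, 1.0000, 0.0000, -2.0000
Σ(y_t−ȳ)(y_{t+1}−ȳ) = (0.0000) + (-2.0000) + (0.0000) + (0.0000) + (0.0000) + (0.0000) = -2.0000
Denominator Σ(y_t−ȳ)² = 10.0000
r_1 = -2.0000 / 10.0000 = -0.200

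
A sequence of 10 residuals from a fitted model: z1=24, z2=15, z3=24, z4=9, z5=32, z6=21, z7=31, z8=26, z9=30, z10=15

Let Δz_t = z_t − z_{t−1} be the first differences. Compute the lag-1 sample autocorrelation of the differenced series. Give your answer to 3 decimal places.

-0.746

First differences Δz: -9, 9, -15, 23, -11, 10, -5, 4, -15
Mean of differences = -1.0000
Numerator Σ(Δz_t−Δz̄)(Δz_{t+1}−Δz̄) = -1040.0000
Denominator Σ(Δz_t−Δz̄)² = 1394.0000
r_1(Δz) = -1040.0000 / 1394.0000 = -0.746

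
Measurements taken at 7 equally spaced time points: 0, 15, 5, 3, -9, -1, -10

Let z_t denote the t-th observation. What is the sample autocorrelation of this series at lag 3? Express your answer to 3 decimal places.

Mean z̄ = (0 + 15 + 5 + 3 − 9 − 1 − 10)/7 = 0.4286
Deviations from mean: -0.4286, 14.5714, 4.5714, 2.5714, -9.4286, -1.4286, -10.4286
Numerator Σ_{t=1}^{4}(z_t−z̄)(z_{t+3}−z̄) = -171.8367
Denominator Σ(z_t−z̄)² = 439.7143
r_3 = -171.8367 / 439.7143 = -0.391

-0.391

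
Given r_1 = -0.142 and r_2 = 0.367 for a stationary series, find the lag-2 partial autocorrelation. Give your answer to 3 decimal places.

φ_{22} = (r_2 − r_1²) / (1 − r_1²)
r_1² = (-0.142)² = 0.020164
Numerator = 0.367 − 0.0202 = 0.3468; denominator = 1 − 0.0202 = 0.9798
φ_{22} = 0.3468 / 0.9798 = 0.354

0.354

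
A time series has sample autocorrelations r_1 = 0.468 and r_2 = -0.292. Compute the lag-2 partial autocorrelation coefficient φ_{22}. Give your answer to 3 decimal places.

-0.654

φ_{22} = (r_2 − r_1²) / (1 − r_1²)
r_1² = (0.468)² = 0.219024
Numerator = -0.292 − 0.2190 = -0.5110; denominator = 1 − 0.2190 = 0.7810
φ_{22} = -0.5110 / 0.7810 = -0.654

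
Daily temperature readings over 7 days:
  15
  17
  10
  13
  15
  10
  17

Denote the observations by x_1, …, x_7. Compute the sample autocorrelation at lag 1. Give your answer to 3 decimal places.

Mean x̄ = (15 + 17 + 10 + 13 + 15 + 10 + 17)/7 = 13.8571
Deviations from mean: 1.1429, 3.1429, -3.8571, -0.8571, 1.1429, -3.8571, 3.1429
Σ(x_t−x̄)(x_{t+1}−x̄) = (3.5918) + (-12.1224) + (3.3061) + (-0.9796) + (-4.4082) + (-12.1224) = -22.7347
Denominator Σ(x_t−x̄)² = 52.8571
r_1 = -22.7347 / 52.8571 = -0.430

-0.430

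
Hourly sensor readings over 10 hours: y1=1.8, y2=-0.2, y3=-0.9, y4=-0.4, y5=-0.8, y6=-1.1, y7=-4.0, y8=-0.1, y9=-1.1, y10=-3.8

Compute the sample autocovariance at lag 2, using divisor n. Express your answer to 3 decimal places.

Mean ȳ = (1.8 − 0.2 − 0.9 − 0.4 − 0.8 − 1.1 − 4.0 − 0.1 − 1.1 − 3.8)/10 = -1.0600
Σ_{t=1}^{8}(y_t−ȳ)(y_{t+2}−ȳ) = -2.2752
γ_2 = -2.2752 / 10 = -0.228

-0.228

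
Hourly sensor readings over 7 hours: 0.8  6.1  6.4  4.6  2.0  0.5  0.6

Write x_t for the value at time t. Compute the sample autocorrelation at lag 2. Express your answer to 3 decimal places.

-0.181

Mean x̄ = (0.8 + 6.1 + 6.4 + 4.6 + 2.0 + 0.5 + 0.6)/7 = 3.0000
Deviations from mean: -2.2000, 3.1000, 3.4000, 1.6000, -1.0000, -2.5000, -2.4000
Σ(x_t−x̄)(x_{t+2}−x̄) = (-7.4800) + (4.9600) + (-3.4000) + (-4.0000) + (2.4000) = -7.5200
Denominator Σ(x_t−x̄)² = 41.5800
r_2 = -7.5200 / 41.5800 = -0.181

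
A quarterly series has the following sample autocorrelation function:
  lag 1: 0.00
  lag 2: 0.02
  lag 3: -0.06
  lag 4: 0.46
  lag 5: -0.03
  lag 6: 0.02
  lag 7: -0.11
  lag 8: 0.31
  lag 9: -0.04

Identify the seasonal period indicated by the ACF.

The largest autocorrelation is r_4 = 0.46, with a weaker echo at lag 8 (0.31); the remaining lags stay at or below 0.02.
The dominant spike at lag 4 indicates a seasonal period of 4.

4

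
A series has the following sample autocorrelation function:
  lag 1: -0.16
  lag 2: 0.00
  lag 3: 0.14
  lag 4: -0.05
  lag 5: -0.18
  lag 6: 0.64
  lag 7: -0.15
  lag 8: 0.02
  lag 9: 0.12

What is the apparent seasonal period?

6

The largest autocorrelation is r_6 = 0.64; the remaining lags stay at or below 0.14.
The dominant spike at lag 6 indicates a seasonal period of 6.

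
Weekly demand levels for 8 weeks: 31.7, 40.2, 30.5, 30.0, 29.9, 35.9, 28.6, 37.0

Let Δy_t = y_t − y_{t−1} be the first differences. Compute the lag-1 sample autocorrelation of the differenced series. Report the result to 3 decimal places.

-0.543

First differences Δy: 8.5, -9.7, -0.5, -0.1, 6.0, -7.3, 8.4
Mean of differences = 0.7571
Numerator Σ(Δy_t−Δȳ)(Δy_{t+1}−Δȳ) = -175.0604
Denominator Σ(Δy_t−Δȳ)² = 322.4371
r_1(Δy) = -175.0604 / 322.4371 = -0.543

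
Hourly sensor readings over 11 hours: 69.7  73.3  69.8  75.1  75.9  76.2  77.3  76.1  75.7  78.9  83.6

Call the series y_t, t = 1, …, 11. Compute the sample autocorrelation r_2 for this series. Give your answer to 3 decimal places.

Mean ȳ = (69.7 + 73.3 + 69.8 + 75.1 + 75.9 + 76.2 + 77.3 + 76.1 + 75.7 + 78.9 + 83.6)/11 = 75.6000
Numerator Σ_{t=1}^{9}(y_t−ȳ)(y_{t+2}−ȳ) = 36.7600
Denominator Σ(y_t−ȳ)² = 152.4800
r_2 = 36.7600 / 152.4800 = 0.241

0.241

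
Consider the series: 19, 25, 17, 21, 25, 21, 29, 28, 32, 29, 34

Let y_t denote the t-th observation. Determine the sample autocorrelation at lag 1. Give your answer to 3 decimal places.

Mean ȳ = (19 + 25 + 17 + 21 + 25 + 21 + 29 + 28 + 32 + 29 + 34)/11 = 25.4545
Numerator Σ_{t=1}^{10}(y_t−ȳ)(y_{t+1}−ȳ) = 111.8843
Denominator Σ(y_t−ȳ)² = 300.7273
r_1 = 111.8843 / 300.7273 = 0.372

0.372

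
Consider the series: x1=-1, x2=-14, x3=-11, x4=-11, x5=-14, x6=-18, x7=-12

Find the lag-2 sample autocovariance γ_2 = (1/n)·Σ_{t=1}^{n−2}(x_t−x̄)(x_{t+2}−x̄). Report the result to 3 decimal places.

Mean x̄ = (-1 − 14 − 11 − 11 − 14 − 18 − 12)/7 = -11.5714
Deviations: 10.5714, -2.4286, 0.5714, 0.5714, -2.4286, -6.4286, -0.4286
Σ_{t=1}^{5}(x_t−x̄)(x_{t+2}−x̄) = 0.6327
γ_2 = 0.6327 / 7 = 0.090

0.090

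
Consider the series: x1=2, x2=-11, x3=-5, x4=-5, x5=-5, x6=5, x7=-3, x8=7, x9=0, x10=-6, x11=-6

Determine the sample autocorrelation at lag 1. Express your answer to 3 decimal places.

-0.016

Mean x̄ = (2 − 11 − 5 − 5 − 5 + 5 − 3 + 7 + 0 − 6 − 6)/11 = -2.4545
Numerator Σ_{t=1}^{10}(x_t−x̄)(x_{t+1}−x̄) = -4.4793
Denominator Σ(x_t−x̄)² = 288.7273
r_1 = -4.4793 / 288.7273 = -0.016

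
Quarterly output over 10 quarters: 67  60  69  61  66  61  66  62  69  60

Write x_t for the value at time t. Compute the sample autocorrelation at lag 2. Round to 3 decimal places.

Mean x̄ = (67 + 60 + 69 + 61 + 66 + 61 + 66 + 62 + 69 + 60)/10 = 64.1000
Numerator Σ_{t=1}^{8}(x_t−x̄)(x_{t+2}−x̄) = 73.8800
Denominator Σ(x_t−x̄)² = 120.9000
r_2 = 73.8800 / 120.9000 = 0.611

0.611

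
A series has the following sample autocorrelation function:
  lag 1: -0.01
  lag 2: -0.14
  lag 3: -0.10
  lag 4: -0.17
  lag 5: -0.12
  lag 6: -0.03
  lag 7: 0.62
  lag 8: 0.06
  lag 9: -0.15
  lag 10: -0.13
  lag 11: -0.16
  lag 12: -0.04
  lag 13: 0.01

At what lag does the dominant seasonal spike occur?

The largest autocorrelation is r_7 = 0.62; the remaining lags stay at or below 0.06.
The dominant spike at lag 7 indicates a seasonal period of 7.

7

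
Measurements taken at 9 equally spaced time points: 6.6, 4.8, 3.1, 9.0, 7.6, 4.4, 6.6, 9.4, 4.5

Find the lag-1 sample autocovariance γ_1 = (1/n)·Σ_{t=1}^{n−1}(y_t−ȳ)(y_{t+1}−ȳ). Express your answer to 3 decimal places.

-0.935

Mean ȳ = (6.6 + 4.8 + 3.1 + 9.0 + 7.6 + 4.4 + 6.6 + 9.4 + 4.5)/9 = 6.2222
Σ_{t=1}^{8}(y_t−ȳ)(y_{t+1}−ȳ) = -8.4138
γ_1 = -8.4138 / 9 = -0.935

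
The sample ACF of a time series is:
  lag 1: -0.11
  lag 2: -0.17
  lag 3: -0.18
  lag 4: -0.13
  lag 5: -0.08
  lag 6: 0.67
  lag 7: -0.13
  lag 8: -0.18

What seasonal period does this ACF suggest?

6

The largest autocorrelation is r_6 = 0.67; the remaining lags stay at or below -0.08.
The dominant spike at lag 6 indicates a seasonal period of 6.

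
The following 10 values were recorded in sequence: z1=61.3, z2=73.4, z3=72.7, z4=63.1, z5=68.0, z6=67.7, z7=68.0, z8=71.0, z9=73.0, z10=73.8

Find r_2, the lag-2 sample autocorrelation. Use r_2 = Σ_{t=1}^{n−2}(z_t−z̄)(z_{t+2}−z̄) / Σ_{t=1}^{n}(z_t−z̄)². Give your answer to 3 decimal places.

-0.264

Mean z̄ = (61.3 + 73.4 + 72.7 + 63.1 + 68.0 + 67.7 + 68.0 + 71.0 + 73.0 + 73.8)/10 = 69.2000
Numerator Σ_{t=1}^{8}(z_t−z̄)(z_{t+2}−z̄) = -45.8600
Denominator Σ(z_t−z̄)² = 173.4800
r_2 = -45.8600 / 173.4800 = -0.264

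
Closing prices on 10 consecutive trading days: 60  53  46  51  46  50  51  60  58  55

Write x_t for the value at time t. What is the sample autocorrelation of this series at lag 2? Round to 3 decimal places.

0.012

Mean x̄ = (60 + 53 + 46 + 51 + 46 + 50 + 51 + 60 + 58 + 55)/10 = 53.0000
Numerator Σ_{t=1}^{8}(x_t−x̄)(x_{t+2}−x̄) = 3.0000
Denominator Σ(x_t−x̄)² = 242.0000
r_2 = 3.0000 / 242.0000 = 0.012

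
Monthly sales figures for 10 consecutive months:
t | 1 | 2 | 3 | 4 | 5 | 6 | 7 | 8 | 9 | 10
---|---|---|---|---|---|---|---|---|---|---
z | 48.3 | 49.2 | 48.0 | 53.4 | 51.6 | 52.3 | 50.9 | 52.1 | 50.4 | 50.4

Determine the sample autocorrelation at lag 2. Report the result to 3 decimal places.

Mean z̄ = (48.3 + 49.2 + 48.0 + 53.4 + 51.6 + 52.3 + 50.9 + 52.1 + 50.4 + 50.4)/10 = 50.6600
Numerator Σ_{t=1}^{8}(z_t−z̄)(z_{t+2}−z̄) = 6.4208
Denominator Σ(z_t−z̄)² = 28.1240
r_2 = 6.4208 / 28.1240 = 0.228

0.228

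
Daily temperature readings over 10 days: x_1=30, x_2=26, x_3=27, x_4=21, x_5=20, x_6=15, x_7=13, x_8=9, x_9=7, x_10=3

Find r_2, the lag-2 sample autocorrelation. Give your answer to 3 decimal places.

Mean x̄ = (30 + 26 + 27 + 21 + 20 + 15 + 13 + 9 + 7 + 3)/10 = 17.1000
Numerator Σ_{t=1}^{8}(x_t−x̄)(x_{t+2}−x̄) = 343.6800
Denominator Σ(x_t−x̄)² = 754.9000
r_2 = 343.6800 / 754.9000 = 0.455

0.455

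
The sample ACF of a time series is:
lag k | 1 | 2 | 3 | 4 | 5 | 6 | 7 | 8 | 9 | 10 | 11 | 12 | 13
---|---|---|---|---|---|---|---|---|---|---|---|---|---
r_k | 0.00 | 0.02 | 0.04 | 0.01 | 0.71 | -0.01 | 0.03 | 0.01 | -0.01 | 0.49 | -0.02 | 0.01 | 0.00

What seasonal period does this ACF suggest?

5

The largest autocorrelation is r_5 = 0.71, with a weaker echo at lag 10 (0.49); the remaining lags stay at or below 0.04.
The dominant spike at lag 5 indicates a seasonal period of 5.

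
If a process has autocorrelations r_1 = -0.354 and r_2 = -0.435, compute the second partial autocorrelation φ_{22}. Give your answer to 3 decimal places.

φ_{22} = (r_2 − r_1²) / (1 − r_1²)
r_1² = (-0.354)² = 0.125316
Numerator = -0.435 − 0.1253 = -0.5603; denominator = 1 − 0.1253 = 0.8747
φ_{22} = -0.5603 / 0.8747 = -0.641

-0.641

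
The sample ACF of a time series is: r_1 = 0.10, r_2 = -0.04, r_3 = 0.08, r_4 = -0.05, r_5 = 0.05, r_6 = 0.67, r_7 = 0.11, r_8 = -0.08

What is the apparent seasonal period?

The largest autocorrelation is r_6 = 0.67; the remaining lags stay at or below 0.11.
The dominant spike at lag 6 indicates a seasonal period of 6.

6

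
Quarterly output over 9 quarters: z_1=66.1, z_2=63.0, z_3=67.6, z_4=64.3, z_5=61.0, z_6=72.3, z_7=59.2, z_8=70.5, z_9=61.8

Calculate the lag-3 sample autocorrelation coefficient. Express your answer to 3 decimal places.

Mean z̄ = (66.1 + 63.0 + 67.6 + 64.3 + 61.0 + 72.3 + 59.2 + 70.5 + 61.8)/9 = 65.0889
Σ(z_t−z̄)(z_{t+3}−z̄) = (-0.7977) + (8.5412) + (18.1079) + (4.6457) + (-22.1254) + (-23.7165) = -15.3448
Denominator Σ(z_t−z̄)² = 155.8089
r_3 = -15.3448 / 155.8089 = -0.098

-0.098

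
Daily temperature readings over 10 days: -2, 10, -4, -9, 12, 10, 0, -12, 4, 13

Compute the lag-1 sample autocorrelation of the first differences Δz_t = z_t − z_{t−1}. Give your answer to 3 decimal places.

First differences Δz: 12, -14, -5, 21, -2, -10, -12, 16, 9
Mean of differences = 1.6667
Numerator Σ(Δz_t−Δz̄)(Δz_{t+1}−Δz̄) = -145.7778
Denominator Σ(Δz_t−Δz̄)² = 1366.0000
r_1(Δz) = -145.7778 / 1366.0000 = -0.107

-0.107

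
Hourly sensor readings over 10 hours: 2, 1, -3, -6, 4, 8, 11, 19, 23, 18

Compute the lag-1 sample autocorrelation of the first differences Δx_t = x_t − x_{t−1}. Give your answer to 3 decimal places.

First differences Δx: -1, -4, -3, 10, 4, 3, 8, 4, -5
Mean of differences = 1.7778
Numerator Σ(Δx_t−Δx̄)(Δx_{t+1}−Δx̄) = 31.7284
Denominator Σ(Δx_t−Δx̄)² = 227.5556
r_1(Δx) = 31.7284 / 227.5556 = 0.139

0.139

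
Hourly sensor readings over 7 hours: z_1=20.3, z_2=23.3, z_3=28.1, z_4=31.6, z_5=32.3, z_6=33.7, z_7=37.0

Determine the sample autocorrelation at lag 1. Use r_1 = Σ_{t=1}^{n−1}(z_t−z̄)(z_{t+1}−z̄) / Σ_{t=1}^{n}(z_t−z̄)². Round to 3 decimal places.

0.530

Mean z̄ = (20.3 + 23.3 + 28.1 + 31.6 + 32.3 + 33.7 + 37.0)/7 = 29.4714
Deviations from mean: -9.1714, -6.1714, -1.3714, 2.1286, 2.8286, 4.2286, 7.5286
Numerator Σ_{t=1}^{6}(z_t−z̄)(z_{t+1}−z̄) = 111.9620
Denominator Σ(z_t−z̄)² = 211.1743
r_1 = 111.9620 / 211.1743 = 0.530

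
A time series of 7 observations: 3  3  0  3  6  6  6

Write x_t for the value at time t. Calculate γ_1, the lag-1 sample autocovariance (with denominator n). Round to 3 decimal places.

2.099

Mean x̄ = (3 + 3 + 0 + 3 + 6 + 6 + 6)/7 = 3.8571
Σ_{t=1}^{6}(x_t−x̄)(x_{t+1}−x̄) = 14.6939
γ_1 = 14.6939 / 7 = 2.099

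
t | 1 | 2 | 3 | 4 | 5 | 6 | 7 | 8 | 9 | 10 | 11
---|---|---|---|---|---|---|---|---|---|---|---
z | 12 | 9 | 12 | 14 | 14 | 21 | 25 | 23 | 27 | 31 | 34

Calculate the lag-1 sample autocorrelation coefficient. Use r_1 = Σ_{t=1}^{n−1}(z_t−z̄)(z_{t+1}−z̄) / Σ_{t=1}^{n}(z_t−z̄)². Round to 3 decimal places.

0.730

Mean z̄ = (12 + 9 + 12 + 14 + 14 + 21 + 25 + 23 + 27 + 31 + 34)/11 = 20.1818
Numerator Σ_{t=1}^{10}(z_t−z̄)(z_{t+1}−z̄) = 526.6942
Denominator Σ(z_t−z̄)² = 721.6364
r_1 = 526.6942 / 721.6364 = 0.730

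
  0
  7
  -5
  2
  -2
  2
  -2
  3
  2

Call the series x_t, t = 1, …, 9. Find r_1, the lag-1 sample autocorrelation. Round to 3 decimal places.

Mean x̄ = (0 + 7 − 5 + 2 − 2 + 2 − 2 + 3 + 2)/9 = 0.7778
Numerator Σ_{t=1}^{8}(x_t−x̄)(x_{t+1}−x̄) = -61.4938
Denominator Σ(x_t−x̄)² = 97.5556
r_1 = -61.4938 / 97.5556 = -0.630

-0.630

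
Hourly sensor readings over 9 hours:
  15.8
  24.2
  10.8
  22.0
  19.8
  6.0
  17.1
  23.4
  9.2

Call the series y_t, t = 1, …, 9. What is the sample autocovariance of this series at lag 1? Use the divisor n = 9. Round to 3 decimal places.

-16.610

Mean ȳ = (15.8 + 24.2 + 10.8 + 22.0 + 19.8 + 6.0 + 17.1 + 23.4 + 9.2)/9 = 16.4778
Σ_{t=1}^{8}(y_t−ȳ)(y_{t+1}−ȳ) = -149.4872
γ_1 = -149.4872 / 9 = -16.610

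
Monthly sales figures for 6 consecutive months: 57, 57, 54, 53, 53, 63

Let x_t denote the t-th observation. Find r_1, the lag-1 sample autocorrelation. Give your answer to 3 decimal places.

-0.080

Mean x̄ = (57 + 57 + 54 + 53 + 53 + 63)/6 = 56.1667
Deviations from mean: 0.8333, 0.8333, -2.1667, -3.1667, -3.1667, 6.8333
Σ(x_t−x̄)(x_{t+1}−x̄) = (0.6944) + (-1.8056) + (6.8611) + (10.0278) + (-21.6389) = -5.8611
Denominator Σ(x_t−x̄)² = 72.8333
r_1 = -5.8611 / 72.8333 = -0.080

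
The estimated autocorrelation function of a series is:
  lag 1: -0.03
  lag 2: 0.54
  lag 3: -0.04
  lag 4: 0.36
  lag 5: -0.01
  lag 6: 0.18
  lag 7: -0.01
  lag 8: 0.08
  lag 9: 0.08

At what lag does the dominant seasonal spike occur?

2

The largest autocorrelation is r_2 = 0.54, with weaker echoes at lags 4 (0.36) and 6 (0.18); the remaining lags stay at or below 0.08.
The dominant spike at lag 2 indicates a seasonal period of 2.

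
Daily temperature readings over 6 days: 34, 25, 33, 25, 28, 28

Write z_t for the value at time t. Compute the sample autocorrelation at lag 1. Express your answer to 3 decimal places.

Mean z̄ = (34 + 25 + 33 + 25 + 28 + 28)/6 = 28.8333
Deviations from mean: 5.1667, -3.8333, 4.1667, -3.8333, -0.8333, -0.8333
Σ(z_t−z̄)(z_{t+1}−z̄) = (-19.8056) + (-15.9722) + (-15.9722) + (3.1944) + (0.6944) = -47.8611
Denominator Σ(z_t−z̄)² = 74.8333
r_1 = -47.8611 / 74.8333 = -0.640

-0.640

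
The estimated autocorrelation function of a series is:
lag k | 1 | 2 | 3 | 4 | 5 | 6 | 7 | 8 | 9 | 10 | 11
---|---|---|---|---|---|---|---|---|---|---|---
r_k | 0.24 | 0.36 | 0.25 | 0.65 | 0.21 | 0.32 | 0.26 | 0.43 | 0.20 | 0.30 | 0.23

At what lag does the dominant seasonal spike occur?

4

The largest autocorrelation is r_4 = 0.65, with a weaker echo at lag 8 (0.43); the remaining lags stay at or below 0.36.
The dominant spike at lag 4 indicates a seasonal period of 4.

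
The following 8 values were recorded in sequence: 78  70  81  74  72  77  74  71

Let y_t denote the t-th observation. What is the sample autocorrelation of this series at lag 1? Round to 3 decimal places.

-0.530

Mean ȳ = (78 + 70 + 81 + 74 + 72 + 77 + 74 + 71)/8 = 74.6250
Numerator Σ_{t=1}^{7}(y_t−ȳ)(y_{t+1}−ȳ) = -52.8906
Denominator Σ(y_t−ȳ)² = 99.8750
r_1 = -52.8906 / 99.8750 = -0.530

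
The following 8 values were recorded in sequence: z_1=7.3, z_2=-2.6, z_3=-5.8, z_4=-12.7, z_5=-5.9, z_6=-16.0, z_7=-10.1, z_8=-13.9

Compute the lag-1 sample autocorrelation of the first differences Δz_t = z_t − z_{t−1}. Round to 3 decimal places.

-0.608

First differences Δz: -9.9, -3.2, -6.9, 6.8, -10.1, 5.9, -3.8
Mean of differences = -3.0286
Numerator Σ(Δz_t−Δz̄)(Δz_{t+1}−Δz̄) = -175.7365
Denominator Σ(Δz_t−Δz̄)² = 289.1543
r_1(Δz) = -175.7365 / 289.1543 = -0.608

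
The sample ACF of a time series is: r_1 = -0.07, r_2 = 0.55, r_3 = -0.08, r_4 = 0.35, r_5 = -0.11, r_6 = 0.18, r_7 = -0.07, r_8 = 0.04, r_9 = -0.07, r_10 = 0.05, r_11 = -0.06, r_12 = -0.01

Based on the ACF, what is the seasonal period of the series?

The largest autocorrelation is r_2 = 0.55, with weaker echoes at lags 4 (0.35) and 6 (0.18); the remaining lags stay at or below 0.05.
The dominant spike at lag 2 indicates a seasonal period of 2.

2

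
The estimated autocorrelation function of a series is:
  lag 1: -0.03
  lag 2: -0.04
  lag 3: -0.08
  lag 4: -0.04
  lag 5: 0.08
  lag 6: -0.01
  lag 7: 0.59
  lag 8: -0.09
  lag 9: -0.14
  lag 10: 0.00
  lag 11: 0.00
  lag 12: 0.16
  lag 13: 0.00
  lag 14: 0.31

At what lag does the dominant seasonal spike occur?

7

The largest autocorrelation is r_7 = 0.59, with a weaker echo at lag 14 (0.31); the remaining lags stay at or below 0.16.
The dominant spike at lag 7 indicates a seasonal period of 7.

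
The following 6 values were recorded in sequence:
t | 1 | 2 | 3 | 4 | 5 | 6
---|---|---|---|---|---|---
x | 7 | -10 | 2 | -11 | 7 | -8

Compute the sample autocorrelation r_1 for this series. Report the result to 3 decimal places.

-0.768

Mean x̄ = (7 − 10 + 2 − 11 + 7 − 8)/6 = -2.1667
Deviations from mean: 9.1667, -7.8333, 4.1667, -8.8333, 9.1667, -5.8333
Numerator Σ_{t=1}^{5}(x_t−x̄)(x_{t+1}−x̄) = -275.6944
Denominator Σ(x_t−x̄)² = 358.8333
r_1 = -275.6944 / 358.8333 = -0.768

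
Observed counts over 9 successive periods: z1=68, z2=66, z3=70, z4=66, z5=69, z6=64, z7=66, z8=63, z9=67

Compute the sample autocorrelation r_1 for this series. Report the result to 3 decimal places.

Mean z̄ = (68 + 66 + 70 + 66 + 69 + 64 + 66 + 63 + 67)/9 = 66.5556
Numerator Σ_{t=1}^{8}(z_t−z̄)(z_{t+1}−z̄) = -10.4198
Denominator Σ(z_t−z̄)² = 40.2222
r_1 = -10.4198 / 40.2222 = -0.259

-0.259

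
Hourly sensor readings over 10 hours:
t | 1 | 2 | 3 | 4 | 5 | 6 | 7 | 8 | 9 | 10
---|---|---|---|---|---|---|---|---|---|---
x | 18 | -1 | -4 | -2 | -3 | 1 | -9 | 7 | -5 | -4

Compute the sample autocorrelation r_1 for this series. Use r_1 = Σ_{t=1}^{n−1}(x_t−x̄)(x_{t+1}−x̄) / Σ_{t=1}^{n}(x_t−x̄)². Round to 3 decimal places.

-0.177

Mean x̄ = (18 − 1 − 4 − 2 − 3 + 1 − 9 + 7 − 5 − 4)/10 = -0.2000
Numerator Σ_{t=1}^{9}(x_t−x̄)(x_{t+1}−x̄) = -93.2400
Denominator Σ(x_t−x̄)² = 525.6000
r_1 = -93.2400 / 525.6000 = -0.177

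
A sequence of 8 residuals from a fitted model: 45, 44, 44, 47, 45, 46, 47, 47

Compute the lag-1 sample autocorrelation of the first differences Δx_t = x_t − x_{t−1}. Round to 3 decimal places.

-0.515

First differences Δx: -1, 0, 3, -2, 1, 1, 0
Mean of differences = 0.2857
Numerator Σ(Δx_t−Δx̄)(Δx_{t+1}−Δx̄) = -7.9388
Denominator Σ(Δx_t−Δx̄)² = 15.4286
r_1(Δx) = -7.9388 / 15.4286 = -0.515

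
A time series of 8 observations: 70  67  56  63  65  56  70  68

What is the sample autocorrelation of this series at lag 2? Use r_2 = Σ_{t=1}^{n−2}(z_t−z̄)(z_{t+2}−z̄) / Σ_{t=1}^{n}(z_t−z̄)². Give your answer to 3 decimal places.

Mean z̄ = (70 + 67 + 56 + 63 + 65 + 56 + 70 + 68)/8 = 64.3750
Deviations from mean: 5.6250, 2.6250, -8.3750, -1.3750, 0.6250, -8.3750, 5.6250, 3.6250
Σ(z_t−z̄)(z_{t+2}−z̄) = (-47.1094) + (-3.6094) + (-5.2344) + (11.5156) + (3.5156) + (-30.3594) = -71.2813
Denominator Σ(z_t−z̄)² = 225.8750
r_2 = -71.2813 / 225.8750 = -0.316

-0.316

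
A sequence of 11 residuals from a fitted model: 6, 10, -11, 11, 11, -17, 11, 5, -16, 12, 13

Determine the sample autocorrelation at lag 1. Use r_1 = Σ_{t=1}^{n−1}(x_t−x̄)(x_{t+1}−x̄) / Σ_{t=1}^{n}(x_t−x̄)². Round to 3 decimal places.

-0.392

Mean x̄ = (6 + 10 − 11 + 11 + 11 − 17 + 11 + 5 − 16 + 12 + 13)/11 = 3.1818
Numerator Σ_{t=1}^{10}(x_t−x̄)(x_{t+1}−x̄) = -546.0331
Denominator Σ(x_t−x̄)² = 1391.6364
r_1 = -546.0331 / 1391.6364 = -0.392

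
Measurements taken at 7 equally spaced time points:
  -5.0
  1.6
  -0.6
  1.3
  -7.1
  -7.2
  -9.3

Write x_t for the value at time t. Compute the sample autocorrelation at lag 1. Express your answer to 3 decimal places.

Mean x̄ = (-5.0 + 1.6 − 0.6 + 1.3 − 7.1 − 7.2 − 9.3)/7 = -3.7571
Deviations from mean: -1.2429, 5.3571, 3.1571, 5.0571, -3.3429, -3.4429, -5.5429
Σ(x_t−x̄)(x_{t+1}−x̄) = (-6.6582) + (16.9133) + (15.9661) + (-16.9053) + (11.5090) + (19.0833) = 39.9082
Denominator Σ(x_t−x̄)² = 119.5371
r_1 = 39.9082 / 119.5371 = 0.334

0.334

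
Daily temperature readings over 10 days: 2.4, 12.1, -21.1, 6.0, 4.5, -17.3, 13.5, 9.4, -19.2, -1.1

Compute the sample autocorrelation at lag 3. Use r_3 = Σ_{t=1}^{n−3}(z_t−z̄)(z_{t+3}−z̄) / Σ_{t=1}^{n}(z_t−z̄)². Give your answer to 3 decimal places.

Mean z̄ = (2.4 + 12.1 − 21.1 + 6.0 + 4.5 − 17.3 + 13.5 + 9.4 − 19.2 − 1.1)/10 = -1.0800
Numerator Σ_{t=1}^{7}(z_t−z̄)(z_{t+3}−z̄) = 878.2268
Denominator Σ(z_t−z̄)² = 1581.7160
r_3 = 878.2268 / 1581.7160 = 0.555

0.555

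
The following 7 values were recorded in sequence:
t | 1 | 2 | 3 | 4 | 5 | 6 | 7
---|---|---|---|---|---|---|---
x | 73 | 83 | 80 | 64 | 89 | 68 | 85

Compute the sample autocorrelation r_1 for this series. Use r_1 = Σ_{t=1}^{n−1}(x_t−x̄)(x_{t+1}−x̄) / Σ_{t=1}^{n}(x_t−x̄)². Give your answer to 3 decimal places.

Mean x̄ = (73 + 83 + 80 + 64 + 89 + 68 + 85)/7 = 77.4286
Deviations from mean: -4.4286, 5.5714, 2.5714, -13.4286, 11.5714, -9.4286, 7.5714
Numerator Σ_{t=1}^{6}(x_t−x̄)(x_{t+1}−x̄) = -380.7551
Denominator Σ(x_t−x̄)² = 517.7143
r_1 = -380.7551 / 517.7143 = -0.735

-0.735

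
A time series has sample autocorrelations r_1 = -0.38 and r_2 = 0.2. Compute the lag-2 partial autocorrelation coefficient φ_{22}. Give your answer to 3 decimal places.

φ_{22} = (r_2 − r_1²) / (1 − r_1²)
r_1² = (-0.38)² = 0.1444
Numerator = 0.2 − 0.1444 = 0.0556; denominator = 1 − 0.1444 = 0.8556
φ_{22} = 0.0556 / 0.8556 = 0.065

0.065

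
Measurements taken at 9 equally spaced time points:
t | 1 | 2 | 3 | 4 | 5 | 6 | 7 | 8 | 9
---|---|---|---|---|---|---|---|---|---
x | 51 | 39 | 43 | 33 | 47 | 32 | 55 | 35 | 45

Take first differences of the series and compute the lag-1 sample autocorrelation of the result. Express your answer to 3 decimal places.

First differences Δx: -12, 4, -10, 14, -15, 23, -20, 10
Mean of differences = -0.7500
Numerator Σ(Δx_t−Δx̄)(Δx_{t+1}−Δx̄) = -1446.5625
Denominator Σ(Δx_t−Δx̄)² = 1705.5000
r_1(Δx) = -1446.5625 / 1705.5000 = -0.848

-0.848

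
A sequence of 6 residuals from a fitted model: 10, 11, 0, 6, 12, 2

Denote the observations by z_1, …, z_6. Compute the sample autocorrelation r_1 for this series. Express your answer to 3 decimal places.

Mean z̄ = (10 + 11 + 0 + 6 + 12 + 2)/6 = 6.8333
Numerator Σ_{t=1}^{5}(z_t−z̄)(z_{t+1}−z̄) = -38.8611
Denominator Σ(z_t−z̄)² = 124.8333
r_1 = -38.8611 / 124.8333 = -0.311

-0.311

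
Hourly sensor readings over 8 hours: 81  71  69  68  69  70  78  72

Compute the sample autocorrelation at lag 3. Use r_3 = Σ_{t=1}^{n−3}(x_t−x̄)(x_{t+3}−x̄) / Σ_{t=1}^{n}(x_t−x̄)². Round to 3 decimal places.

-0.318

Mean x̄ = (81 + 71 + 69 + 68 + 69 + 70 + 78 + 72)/8 = 72.2500
Deviations from mean: 8.7500, -1.2500, -3.2500, -4.2500, -3.2500, -2.2500, 5.7500, -0.2500
Σ(x_t−x̄)(x_{t+3}−x̄) = (-37.1875) + (4.0625) + (7.3125) + (-24.4375) + (0.8125) = -49.4375
Denominator Σ(x_t−x̄)² = 155.5000
r_3 = -49.4375 / 155.5000 = -0.318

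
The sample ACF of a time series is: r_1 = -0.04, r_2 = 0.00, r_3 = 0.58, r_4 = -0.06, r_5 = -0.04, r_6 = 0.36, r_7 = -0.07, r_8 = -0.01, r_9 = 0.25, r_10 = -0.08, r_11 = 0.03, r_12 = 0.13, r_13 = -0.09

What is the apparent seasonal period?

3

The largest autocorrelation is r_3 = 0.58, with weaker echoes at lags 6 (0.36) and 9 (0.25); the remaining lags stay at or below 0.13.
The dominant spike at lag 3 indicates a seasonal period of 3.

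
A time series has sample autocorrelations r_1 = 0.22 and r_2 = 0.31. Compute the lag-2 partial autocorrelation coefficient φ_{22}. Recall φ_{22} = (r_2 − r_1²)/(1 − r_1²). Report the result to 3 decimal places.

φ_{22} = (r_2 − r_1²) / (1 − r_1²)
r_1² = (0.22)² = 0.0484
Numerator = 0.31 − 0.0484 = 0.2616; denominator = 1 − 0.0484 = 0.9516
φ_{22} = 0.2616 / 0.9516 = 0.275

0.275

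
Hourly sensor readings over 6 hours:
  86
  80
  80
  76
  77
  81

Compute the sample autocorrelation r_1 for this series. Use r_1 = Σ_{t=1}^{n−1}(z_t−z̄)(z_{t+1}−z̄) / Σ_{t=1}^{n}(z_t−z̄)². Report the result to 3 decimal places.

0.145

Mean z̄ = (86 + 80 + 80 + 76 + 77 + 81)/6 = 80.0000
Deviations from mean: 6.0000, 0.0000, 0.0000, -4.0000, -3.0000, 1.0000
Σ(z_t−z̄)(z_{t+1}−z̄) = (0.0000) + (0.0000) + (0.0000) + (12.0000) + (-3.0000) = 9.0000
Denominator Σ(z_t−z̄)² = 62.0000
r_1 = 9.0000 / 62.0000 = 0.145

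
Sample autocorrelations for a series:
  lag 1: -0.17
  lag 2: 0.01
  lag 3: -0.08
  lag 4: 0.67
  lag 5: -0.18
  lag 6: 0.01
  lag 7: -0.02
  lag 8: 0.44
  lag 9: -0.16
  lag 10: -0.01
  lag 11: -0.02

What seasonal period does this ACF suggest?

4

The largest autocorrelation is r_4 = 0.67, with a weaker echo at lag 8 (0.44); the remaining lags stay at or below 0.01.
The dominant spike at lag 4 indicates a seasonal period of 4.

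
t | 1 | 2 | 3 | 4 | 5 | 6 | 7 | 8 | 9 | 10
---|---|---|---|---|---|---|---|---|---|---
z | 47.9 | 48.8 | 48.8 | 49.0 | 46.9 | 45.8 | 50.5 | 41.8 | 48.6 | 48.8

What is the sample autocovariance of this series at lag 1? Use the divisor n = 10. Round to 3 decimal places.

-2.283

Mean z̄ = (47.9 + 48.8 + 48.8 + 49.0 + 46.9 + 45.8 + 50.5 + 41.8 + 48.6 + 48.8)/10 = 47.6900
Σ_{t=1}^{9}(z_t−z̄)(z_{t+1}−z̄) = -22.8341
γ_1 = -22.8341 / 10 = -2.283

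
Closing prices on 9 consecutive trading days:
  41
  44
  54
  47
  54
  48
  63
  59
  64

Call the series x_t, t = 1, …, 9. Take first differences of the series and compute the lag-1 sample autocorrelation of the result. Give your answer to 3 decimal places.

-0.796

First differences Δx: 3, 10, -7, 7, -6, 15, -4, 5
Mean of differences = 2.8750
Numerator Σ(Δx_t−Δx̄)(Δx_{t+1}−Δx̄) = -352.3906
Denominator Σ(Δx_t−Δx̄)² = 442.8750
r_1(Δx) = -352.3906 / 442.8750 = -0.796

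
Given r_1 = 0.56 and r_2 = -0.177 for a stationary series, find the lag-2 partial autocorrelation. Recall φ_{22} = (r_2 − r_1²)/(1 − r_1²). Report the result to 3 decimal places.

-0.715

φ_{22} = (r_2 − r_1²) / (1 − r_1²)
r_1² = (0.56)² = 0.3136
Numerator = -0.177 − 0.3136 = -0.4906; denominator = 1 − 0.3136 = 0.6864
φ_{22} = -0.4906 / 0.6864 = -0.715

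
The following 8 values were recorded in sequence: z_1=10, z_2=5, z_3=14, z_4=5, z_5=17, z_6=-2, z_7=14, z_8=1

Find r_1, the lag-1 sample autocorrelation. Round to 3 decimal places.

Mean z̄ = (10 + 5 + 14 + 5 + 17 − 2 + 14 + 1)/8 = 8.0000
Deviations from mean: 2.0000, -3.0000, 6.0000, -3.0000, 9.0000, -10.0000, 6.0000, -7.0000
Σ(z_t−z̄)(z_{t+1}−z̄) = (-6.0000) + (-18.0000) + (-18.0000) + (-27.0000) + (-90.0000) + (-60.0000) + (-42.0000) = -261.0000
Denominator Σ(z_t−z̄)² = 324.0000
r_1 = -261.0000 / 324.0000 = -0.806

-0.806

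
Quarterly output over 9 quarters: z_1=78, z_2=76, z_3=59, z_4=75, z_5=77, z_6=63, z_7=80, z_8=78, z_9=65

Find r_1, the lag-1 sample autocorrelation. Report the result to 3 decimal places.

Mean z̄ = (78 + 76 + 59 + 75 + 77 + 63 + 80 + 78 + 65)/9 = 72.3333
Numerator Σ_{t=1}^{8}(z_t−z̄)(z_{t+1}−z̄) = -164.4444
Denominator Σ(z_t−z̄)² = 484.0000
r_1 = -164.4444 / 484.0000 = -0.340

-0.340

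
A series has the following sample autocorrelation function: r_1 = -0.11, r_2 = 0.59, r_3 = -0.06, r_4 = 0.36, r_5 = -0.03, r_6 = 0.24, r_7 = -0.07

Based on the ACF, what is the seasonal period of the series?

The largest autocorrelation is r_2 = 0.59, with weaker echoes at lags 4 (0.36) and 6 (0.24); the remaining lags stay at or below -0.03.
The dominant spike at lag 2 indicates a seasonal period of 2.

2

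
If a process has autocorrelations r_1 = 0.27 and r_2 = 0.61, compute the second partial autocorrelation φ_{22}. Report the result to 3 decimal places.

φ_{22} = (r_2 − r_1²) / (1 − r_1²)
r_1² = (0.27)² = 0.0729
Numerator = 0.61 − 0.0729 = 0.5371; denominator = 1 − 0.0729 = 0.9271
φ_{22} = 0.5371 / 0.9271 = 0.579

0.579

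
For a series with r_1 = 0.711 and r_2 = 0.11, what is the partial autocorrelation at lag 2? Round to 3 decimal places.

φ_{22} = (r_2 − r_1²) / (1 − r_1²)
r_1² = (0.711)² = 0.505521
Numerator = 0.11 − 0.5055 = -0.3955; denominator = 1 − 0.5055 = 0.4945
φ_{22} = -0.3955 / 0.4945 = -0.800

-0.800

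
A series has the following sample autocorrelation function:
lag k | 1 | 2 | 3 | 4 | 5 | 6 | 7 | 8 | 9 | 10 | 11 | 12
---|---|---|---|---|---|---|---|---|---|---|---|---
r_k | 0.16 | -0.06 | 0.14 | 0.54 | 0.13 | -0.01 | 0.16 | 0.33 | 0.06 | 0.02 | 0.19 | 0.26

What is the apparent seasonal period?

4

The largest autocorrelation is r_4 = 0.54, with weaker echoes at lags 8 (0.33) and 12 (0.26); the remaining lags stay at or below 0.19.
The dominant spike at lag 4 indicates a seasonal period of 4.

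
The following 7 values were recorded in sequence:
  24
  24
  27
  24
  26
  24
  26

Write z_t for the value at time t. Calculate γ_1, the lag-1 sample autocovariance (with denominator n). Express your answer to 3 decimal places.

-0.857

Mean z̄ = (24 + 24 + 27 + 24 + 26 + 24 + 26)/7 = 25.0000
Deviations: -1.0000, -1.0000, 2.0000, -1.0000, 1.0000, -1.0000, 1.0000
Σ_{t=1}^{6}(z_t−z̄)(z_{t+1}−z̄) = -6.0000
γ_1 = -6.0000 / 7 = -0.857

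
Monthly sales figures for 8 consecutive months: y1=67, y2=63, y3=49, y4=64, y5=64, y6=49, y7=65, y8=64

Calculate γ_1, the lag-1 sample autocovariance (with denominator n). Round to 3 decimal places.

Mean ȳ = (67 + 63 + 49 + 64 + 64 + 49 + 65 + 64)/8 = 60.6250
Σ_{t=1}^{7}(y_t−ȳ)(y_{t+1}−ȳ) = -115.6406
γ_1 = -115.6406 / 8 = -14.455

-14.455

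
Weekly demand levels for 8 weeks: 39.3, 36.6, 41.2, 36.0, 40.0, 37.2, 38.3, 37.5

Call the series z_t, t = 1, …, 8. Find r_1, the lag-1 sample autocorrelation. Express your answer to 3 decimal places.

Mean z̄ = (39.3 + 36.6 + 41.2 + 36.0 + 40.0 + 37.2 + 38.3 + 37.5)/8 = 38.2625
Deviations from mean: 1.0375, -1.6625, 2.9375, -2.2625, 1.7375, -1.0625, 0.0375, -0.7625
Numerator Σ_{t=1}^{7}(z_t−z̄)(z_{t+1}−z̄) = -19.1002
Denominator Σ(z_t−z̄)² = 22.3188
r_1 = -19.1002 / 22.3188 = -0.856

-0.856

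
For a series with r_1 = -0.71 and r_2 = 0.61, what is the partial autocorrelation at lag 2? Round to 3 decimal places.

0.214

φ_{22} = (r_2 − r_1²) / (1 − r_1²)
r_1² = (-0.71)² = 0.5041
Numerator = 0.61 − 0.5041 = 0.1059; denominator = 1 − 0.5041 = 0.4959
φ_{22} = 0.1059 / 0.4959 = 0.214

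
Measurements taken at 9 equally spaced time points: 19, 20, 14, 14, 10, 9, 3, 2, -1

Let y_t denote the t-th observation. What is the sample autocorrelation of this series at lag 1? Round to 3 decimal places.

0.663

Mean ȳ = (19 + 20 + 14 + 14 + 10 + 9 + 3 + 2 − 1)/9 = 10.0000
Numerator Σ_{t=1}^{8}(y_t−ȳ)(y_{t+1}−ȳ) = 297.0000
Denominator Σ(y_t−ȳ)² = 448.0000
r_1 = 297.0000 / 448.0000 = 0.663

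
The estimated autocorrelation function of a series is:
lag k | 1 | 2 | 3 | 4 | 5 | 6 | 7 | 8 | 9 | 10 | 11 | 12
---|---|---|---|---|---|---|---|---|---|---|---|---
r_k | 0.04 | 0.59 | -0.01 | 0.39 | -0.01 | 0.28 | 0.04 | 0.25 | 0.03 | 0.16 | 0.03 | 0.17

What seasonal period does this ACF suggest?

2

The largest autocorrelation is r_2 = 0.59, with weaker echoes at lags 4 (0.39), 6 (0.28), 8 (0.25), 10 (0.16) and 12 (0.17); the remaining lags stay at or below 0.04.
The dominant spike at lag 2 indicates a seasonal period of 2.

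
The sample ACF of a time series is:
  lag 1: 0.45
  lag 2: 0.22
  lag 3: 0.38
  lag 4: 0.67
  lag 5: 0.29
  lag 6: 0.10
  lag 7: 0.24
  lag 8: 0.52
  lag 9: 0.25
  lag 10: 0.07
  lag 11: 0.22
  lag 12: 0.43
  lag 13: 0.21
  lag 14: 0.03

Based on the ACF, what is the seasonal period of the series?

The largest autocorrelation is r_4 = 0.67, with a weaker echo at lag 8 (0.52); the remaining lags stay at or below 0.45. The elevated value at lag 1 (0.45), dropping to 0.22 at lag 2, reflects decaying short-term dependence rather than seasonality.
The dominant spike at lag 4 indicates a seasonal period of 4.

4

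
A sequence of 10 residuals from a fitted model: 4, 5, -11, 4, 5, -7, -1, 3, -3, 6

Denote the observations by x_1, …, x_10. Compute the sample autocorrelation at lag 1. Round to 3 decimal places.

Mean x̄ = (4 + 5 − 11 + 4 + 5 − 7 − 1 + 3 − 3 + 6)/10 = 0.5000
Numerator Σ_{t=1}^{9}(x_t−x̄)(x_{t+1}−x̄) = -114.7500
Denominator Σ(x_t−x̄)² = 304.5000
r_1 = -114.7500 / 304.5000 = -0.377

-0.377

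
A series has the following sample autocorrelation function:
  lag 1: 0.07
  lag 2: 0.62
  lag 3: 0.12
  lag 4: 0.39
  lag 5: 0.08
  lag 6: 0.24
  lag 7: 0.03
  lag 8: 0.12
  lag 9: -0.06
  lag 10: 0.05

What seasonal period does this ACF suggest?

The largest autocorrelation is r_2 = 0.62, with weaker echoes at lags 4 (0.39) and 6 (0.24); the remaining lags stay at or below 0.12.
The dominant spike at lag 2 indicates a seasonal period of 2.

2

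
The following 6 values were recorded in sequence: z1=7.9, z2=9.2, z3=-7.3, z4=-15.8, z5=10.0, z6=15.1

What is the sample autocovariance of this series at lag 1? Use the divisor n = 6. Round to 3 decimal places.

Mean z̄ = (7.9 + 9.2 − 7.3 − 15.8 + 10.0 + 15.1)/6 = 3.1833
Σ_{t=1}^{5}(z_t−z̄)(z_{t+1}−z̄) = 116.1414
γ_1 = 116.1414 / 6 = 19.357

19.357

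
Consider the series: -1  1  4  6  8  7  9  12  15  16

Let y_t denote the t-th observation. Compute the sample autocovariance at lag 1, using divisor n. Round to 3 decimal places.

Mean ȳ = (-1 + 1 + 4 + 6 + 8 + 7 + 9 + 12 + 15 + 16)/10 = 7.7000
Σ_{t=1}^{9}(y_t−ȳ)(y_{t+1}−ȳ) = 185.3100
γ_1 = 185.3100 / 10 = 18.531

18.531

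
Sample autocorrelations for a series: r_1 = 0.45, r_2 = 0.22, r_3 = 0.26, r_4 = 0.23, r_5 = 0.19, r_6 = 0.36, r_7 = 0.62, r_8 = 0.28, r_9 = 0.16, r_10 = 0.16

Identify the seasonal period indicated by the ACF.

7

The largest autocorrelation is r_7 = 0.62; the remaining lags stay at or below 0.45. The elevated value at lag 1 (0.45), dropping to 0.22 at lag 2, reflects decaying short-term dependence rather than seasonality.
The dominant spike at lag 7 indicates a seasonal period of 7.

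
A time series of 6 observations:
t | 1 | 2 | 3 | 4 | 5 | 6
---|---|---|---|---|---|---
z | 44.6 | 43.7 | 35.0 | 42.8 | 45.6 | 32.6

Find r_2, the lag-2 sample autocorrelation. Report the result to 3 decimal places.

Mean z̄ = (44.6 + 43.7 + 35.0 + 42.8 + 45.6 + 32.6)/6 = 40.7167
Σ(z_t−z̄)(z_{t+2}−z̄) = (-22.1997) + (6.2153) + (-27.9164) + (-16.9097) = -60.8106
Denominator Σ(z_t−z̄)² = 150.7283
r_2 = -60.8106 / 150.7283 = -0.403

-0.403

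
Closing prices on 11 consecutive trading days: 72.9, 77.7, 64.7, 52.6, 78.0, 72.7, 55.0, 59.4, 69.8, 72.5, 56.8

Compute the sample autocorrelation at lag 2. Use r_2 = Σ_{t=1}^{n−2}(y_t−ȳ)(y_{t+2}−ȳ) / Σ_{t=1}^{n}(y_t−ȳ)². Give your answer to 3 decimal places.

Mean ȳ = (72.9 + 77.7 + 64.7 + 52.6 + 78.0 + 72.7 + 55.0 + 59.4 + 69.8 + 72.5 + 56.8)/11 = 66.5545
Numerator Σ_{t=1}^{9}(y_t−ȳ)(y_{t+2}−ȳ) = -562.1905
Denominator Σ(y_t−ȳ)² = 857.1473
r_2 = -562.1905 / 857.1473 = -0.656

-0.656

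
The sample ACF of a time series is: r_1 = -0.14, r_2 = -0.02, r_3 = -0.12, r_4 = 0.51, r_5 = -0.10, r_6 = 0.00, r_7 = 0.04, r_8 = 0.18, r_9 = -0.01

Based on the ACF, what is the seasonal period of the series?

4

The largest autocorrelation is r_4 = 0.51, with a weaker echo at lag 8 (0.18); the remaining lags stay at or below 0.04.
The dominant spike at lag 4 indicates a seasonal period of 4.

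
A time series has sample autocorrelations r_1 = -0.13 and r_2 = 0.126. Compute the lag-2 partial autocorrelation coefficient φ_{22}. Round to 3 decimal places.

0.111

φ_{22} = (r_2 − r_1²) / (1 − r_1²)
r_1² = (-0.13)² = 0.0169
Numerator = 0.126 − 0.0169 = 0.1091; denominator = 1 − 0.0169 = 0.9831
φ_{22} = 0.1091 / 0.9831 = 0.111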